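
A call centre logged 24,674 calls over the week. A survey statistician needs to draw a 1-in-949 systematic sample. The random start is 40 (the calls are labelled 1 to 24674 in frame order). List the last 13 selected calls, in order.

14th selection = 40 + 13×949 = 12377
15th: 12377 + 949 = 13326
16th: 13326 + 949 = 14275
17th: 14275 + 949 = 15224
18th: 15224 + 949 = 16173
19th: 16173 + 949 = 17122
20th: 17122 + 949 = 18071
21st: 18071 + 949 = 19020
22nd: 19020 + 949 = 19969
23rd: 19969 + 949 = 20918
24th: 20918 + 949 = 21867
25th: 21867 + 949 = 22816
26th: 22816 + 949 = 23765

12377, 13326, 14275, 15224, 16173, 17122, 18071, 19020, 19969, 20918, 21867, 22816, 23765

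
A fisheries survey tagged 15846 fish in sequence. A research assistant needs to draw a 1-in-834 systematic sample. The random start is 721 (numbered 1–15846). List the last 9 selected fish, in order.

11th selection = 721 + 10×834 = 9061
12th: 9061 + 834 = 9895
13th: 9895 + 834 = 10729
14th: 10729 + 834 = 11563
15th: 11563 + 834 = 12397
16th: 12397 + 834 = 13231
17th: 13231 + 834 = 14065
18th: 14065 + 834 = 14899
19th: 14899 + 834 = 15733

9061, 9895, 10729, 11563, 12397, 13231, 14065, 14899, 15733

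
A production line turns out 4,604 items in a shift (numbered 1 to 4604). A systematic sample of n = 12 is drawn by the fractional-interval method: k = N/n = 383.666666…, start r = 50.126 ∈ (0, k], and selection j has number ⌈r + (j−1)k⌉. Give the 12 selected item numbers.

j=1: r + 0k = 50.126 → ⌈·⌉ = 51
j=2: r + 1k = 433.792666… → ⌈·⌉ = 434
j=3: r + 2k = 817.459333… → ⌈·⌉ = 818
j=4: r + 3k = 1201.126 → ⌈·⌉ = 1202
j=5: r + 4k = 1584.792666… → ⌈·⌉ = 1585
j=6: r + 5k = 1968.459333… → ⌈·⌉ = 1969
j=7: r + 6k = 2352.126 → ⌈·⌉ = 2353
j=8: r + 7k = 2735.792666… → ⌈·⌉ = 2736
j=9: r + 8k = 3119.459333… → ⌈·⌉ = 3120
j=10: r + 9k = 3503.126 → ⌈·⌉ = 3504
j=11: r + 10k = 3886.792666… → ⌈·⌉ = 3887
j=12: r + 11k = 4270.459333… → ⌈·⌉ = 4271

51, 434, 818, 1202, 1585, 1969, 2353, 2736, 3120, 3504, 3887, 4271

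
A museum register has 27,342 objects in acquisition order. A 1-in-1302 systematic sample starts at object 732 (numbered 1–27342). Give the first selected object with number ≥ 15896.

k = 1302
Steps past start: ⌈(15896 − 732)/1302⌉ = ⌈15164/1302⌉ = 12
Selected object: 732 + 12×1302 = 16356

16356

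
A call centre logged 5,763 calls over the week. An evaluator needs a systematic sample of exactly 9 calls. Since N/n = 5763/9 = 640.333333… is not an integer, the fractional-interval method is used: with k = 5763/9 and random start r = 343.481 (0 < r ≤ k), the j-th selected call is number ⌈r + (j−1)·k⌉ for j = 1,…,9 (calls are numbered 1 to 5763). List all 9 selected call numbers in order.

344, 984, 1625, 2265, 2905, 3546, 4186, 4826, 5467

j=1: r + 0k = 343.481 → ⌈·⌉ = 344
j=2: r + 1k = 983.814333… → ⌈·⌉ = 984
j=3: r + 2k = 1624.147666… → ⌈·⌉ = 1625
j=4: r + 3k = 2264.481 → ⌈·⌉ = 2265
j=5: r + 4k = 2904.814333… → ⌈·⌉ = 2905
j=6: r + 5k = 3545.147666… → ⌈·⌉ = 3546
j=7: r + 6k = 4185.481 → ⌈·⌉ = 4186
j=8: r + 7k = 4825.814333… → ⌈·⌉ = 4826
j=9: r + 8k = 5466.147666… → ⌈·⌉ = 5467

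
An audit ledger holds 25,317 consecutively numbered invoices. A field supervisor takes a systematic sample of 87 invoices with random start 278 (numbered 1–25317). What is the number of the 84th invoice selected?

k = 25317/87 = 291
84th selection = r + (84−1)·k = 278 + 83×291 = 278 + 24153 = 24431

24431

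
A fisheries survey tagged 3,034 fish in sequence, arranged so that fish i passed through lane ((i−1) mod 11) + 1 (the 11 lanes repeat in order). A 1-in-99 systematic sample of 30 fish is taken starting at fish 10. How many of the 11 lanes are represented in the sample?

Consecutive selections differ by k = 99, so their lane numbers differ by 99 mod 11 = 0.
gcd(99, 11) = 11, so the sample visits 11/11 = 1 distinct residues mod 11.
Start 10 is lane 10; the lanes hit are 10.

1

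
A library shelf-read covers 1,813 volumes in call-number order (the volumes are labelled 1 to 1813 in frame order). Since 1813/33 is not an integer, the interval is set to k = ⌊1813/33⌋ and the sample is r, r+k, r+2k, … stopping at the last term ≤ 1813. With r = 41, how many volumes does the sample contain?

33

k = ⌊1813/33⌋ = 54
Achieved size = ⌊(1813 − 41)/54⌋ + 1 = ⌊1772/54⌋ + 1 = 32 + 1 = 33
(last selection: 41 + 32×54 = 1769 ≤ 1813; next would be 1823 > 1813)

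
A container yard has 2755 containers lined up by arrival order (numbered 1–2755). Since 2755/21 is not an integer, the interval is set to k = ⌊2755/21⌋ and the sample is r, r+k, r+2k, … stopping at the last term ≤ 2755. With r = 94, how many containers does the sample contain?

21

k = ⌊2755/21⌋ = 131
Achieved size = ⌊(2755 − 94)/131⌋ + 1 = ⌊2661/131⌋ + 1 = 20 + 1 = 21
(last selection: 94 + 20×131 = 2714 ≤ 2755; next would be 2845 > 2755)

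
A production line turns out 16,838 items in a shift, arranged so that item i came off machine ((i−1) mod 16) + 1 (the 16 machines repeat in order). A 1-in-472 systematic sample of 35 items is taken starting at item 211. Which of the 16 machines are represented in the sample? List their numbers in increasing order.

3, 11

Consecutive selections differ by k = 472, so their machine numbers differ by 472 mod 16 = 8.
gcd(472, 16) = 8, so the sample visits 16/8 = 2 distinct residues mod 16.
Start 211 is machine 3; the machines hit are 3, 11.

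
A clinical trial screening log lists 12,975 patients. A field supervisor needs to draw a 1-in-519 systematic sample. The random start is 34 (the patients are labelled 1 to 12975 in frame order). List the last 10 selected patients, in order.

7819, 8338, 8857, 9376, 9895, 10414, 10933, 11452, 11971, 12490

16th selection = 34 + 15×519 = 7819
17th: 7819 + 519 = 8338
18th: 8338 + 519 = 8857
19th: 8857 + 519 = 9376
20th: 9376 + 519 = 9895
21st: 9895 + 519 = 10414
22nd: 10414 + 519 = 10933
23rd: 10933 + 519 = 11452
24th: 11452 + 519 = 11971
25th: 11971 + 519 = 12490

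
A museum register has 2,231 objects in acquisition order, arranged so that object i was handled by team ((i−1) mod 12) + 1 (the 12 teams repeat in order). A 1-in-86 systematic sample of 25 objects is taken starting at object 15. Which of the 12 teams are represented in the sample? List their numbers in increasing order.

Consecutive selections differ by k = 86, so their team numbers differ by 86 mod 12 = 2.
gcd(86, 12) = 2, so the sample visits 12/2 = 6 distinct residues mod 12.
Start 15 is team 3; the teams hit are 1, 3, 5, 7, 9, 11.

1, 3, 5, 7, 9, 11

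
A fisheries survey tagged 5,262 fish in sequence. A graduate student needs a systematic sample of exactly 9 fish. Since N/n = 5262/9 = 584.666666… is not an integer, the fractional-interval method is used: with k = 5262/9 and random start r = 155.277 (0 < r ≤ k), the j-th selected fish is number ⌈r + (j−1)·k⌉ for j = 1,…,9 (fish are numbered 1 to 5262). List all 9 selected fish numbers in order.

156, 740, 1325, 1910, 2494, 3079, 3664, 4248, 4833

j=1: r + 0k = 155.277 → ⌈·⌉ = 156
j=2: r + 1k = 739.943666… → ⌈·⌉ = 740
j=3: r + 2k = 1324.610333… → ⌈·⌉ = 1325
j=4: r + 3k = 1909.277 → ⌈·⌉ = 1910
j=5: r + 4k = 2493.943666… → ⌈·⌉ = 2494
j=6: r + 5k = 3078.610333… → ⌈·⌉ = 3079
j=7: r + 6k = 3663.277 → ⌈·⌉ = 3664
j=8: r + 7k = 4247.943666… → ⌈·⌉ = 4248
j=9: r + 8k = 4832.610333… → ⌈·⌉ = 4833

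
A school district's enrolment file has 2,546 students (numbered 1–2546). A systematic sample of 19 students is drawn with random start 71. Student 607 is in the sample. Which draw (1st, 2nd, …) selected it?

5

k = 2546/19 = 134
position = (607 − 71)/134 + 1 = 536/134 + 1 = 4 + 1 = 5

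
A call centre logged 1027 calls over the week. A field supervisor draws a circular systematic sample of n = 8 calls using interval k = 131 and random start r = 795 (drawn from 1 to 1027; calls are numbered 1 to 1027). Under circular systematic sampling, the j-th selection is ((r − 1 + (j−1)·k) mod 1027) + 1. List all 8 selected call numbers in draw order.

Selection 1: 795
Selection 2: 795 + 131 = 926
Selection 3: 926 + 131 = 1057 → 1057 − 1027 = 30
Selection 4: 30 + 131 = 161
Selection 5: 161 + 131 = 292
Selection 6: 292 + 131 = 423
Selection 7: 423 + 131 = 554
Selection 8: 554 + 131 = 685

795, 926, 30, 161, 292, 423, 554, 685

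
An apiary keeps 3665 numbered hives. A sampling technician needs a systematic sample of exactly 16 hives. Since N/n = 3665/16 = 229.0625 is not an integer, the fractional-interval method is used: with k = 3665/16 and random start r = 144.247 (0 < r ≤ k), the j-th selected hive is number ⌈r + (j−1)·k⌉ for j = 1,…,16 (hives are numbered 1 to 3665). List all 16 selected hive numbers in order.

145, 374, 603, 832, 1061, 1290, 1519, 1748, 1977, 2206, 2435, 2664, 2893, 3123, 3352, 3581

j=1: r + 0k = 144.247 → ⌈·⌉ = 145
j=2: r + 1k = 373.3095 → ⌈·⌉ = 374
j=3: r + 2k = 602.372 → ⌈·⌉ = 603
j=4: r + 3k = 831.4345 → ⌈·⌉ = 832
j=5: r + 4k = 1060.497 → ⌈·⌉ = 1061
j=6: r + 5k = 1289.5595 → ⌈·⌉ = 1290
j=7: r + 6k = 1518.622 → ⌈·⌉ = 1519
j=8: r + 7k = 1747.6845 → ⌈·⌉ = 1748
j=9: r + 8k = 1976.747 → ⌈·⌉ = 1977
j=10: r + 9k = 2205.8095 → ⌈·⌉ = 2206
j=11: r + 10k = 2434.872 → ⌈·⌉ = 2435
j=12: r + 11k = 2663.9345 → ⌈·⌉ = 2664
j=13: r + 12k = 2892.997 → ⌈·⌉ = 2893
j=14: r + 13k = 3122.0595 → ⌈·⌉ = 3123
j=15: r + 14k = 3351.122 → ⌈·⌉ = 3352
j=16: r + 15k = 3580.1845 → ⌈·⌉ = 3581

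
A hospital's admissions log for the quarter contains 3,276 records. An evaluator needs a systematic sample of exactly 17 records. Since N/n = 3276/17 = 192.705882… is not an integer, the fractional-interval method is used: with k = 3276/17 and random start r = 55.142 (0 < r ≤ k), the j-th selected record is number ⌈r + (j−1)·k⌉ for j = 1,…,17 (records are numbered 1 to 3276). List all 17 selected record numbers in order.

j=1: r + 0k = 55.142 → ⌈·⌉ = 56
j=2: r + 1k = 247.847882… → ⌈·⌉ = 248
j=3: r + 2k = 440.553764… → ⌈·⌉ = 441
j=4: r + 3k = 633.259647… → ⌈·⌉ = 634
j=5: r + 4k = 825.965529… → ⌈·⌉ = 826
j=6: r + 5k = 1018.671411… → ⌈·⌉ = 1019
j=7: r + 6k = 1211.377294… → ⌈·⌉ = 1212
j=8: r + 7k = 1404.083176… → ⌈·⌉ = 1405
j=9: r + 8k = 1596.789058… → ⌈·⌉ = 1597
j=10: r + 9k = 1789.494941… → ⌈·⌉ = 1790
j=11: r + 10k = 1982.200823… → ⌈·⌉ = 1983
j=12: r + 11k = 2174.906705… → ⌈·⌉ = 2175
j=13: r + 12k = 2367.612588… → ⌈·⌉ = 2368
j=14: r + 13k = 2560.318470… → ⌈·⌉ = 2561
j=15: r + 14k = 2753.024352… → ⌈·⌉ = 2754
j=16: r + 15k = 2945.730235… → ⌈·⌉ = 2946
j=17: r + 16k = 3138.436117… → ⌈·⌉ = 3139

56, 248, 441, 634, 826, 1019, 1212, 1405, 1597, 1790, 1983, 2175, 2368, 2561, 2754, 2946, 3139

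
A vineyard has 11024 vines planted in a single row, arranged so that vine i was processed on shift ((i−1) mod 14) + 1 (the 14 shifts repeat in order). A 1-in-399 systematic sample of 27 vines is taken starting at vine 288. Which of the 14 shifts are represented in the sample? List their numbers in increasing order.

Consecutive selections differ by k = 399, so their shift numbers differ by 399 mod 14 = 7.
gcd(399, 14) = 7, so the sample visits 14/7 = 2 distinct residues mod 14.
Start 288 is shift 8; the shifts hit are 1, 8.

1, 8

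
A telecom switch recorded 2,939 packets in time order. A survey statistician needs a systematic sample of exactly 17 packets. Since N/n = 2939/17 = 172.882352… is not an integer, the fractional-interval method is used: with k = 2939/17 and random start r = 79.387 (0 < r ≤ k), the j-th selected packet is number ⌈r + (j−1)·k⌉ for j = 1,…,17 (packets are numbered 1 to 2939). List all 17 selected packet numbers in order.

80, 253, 426, 599, 771, 944, 1117, 1290, 1463, 1636, 1809, 1982, 2154, 2327, 2500, 2673, 2846

j=1: r + 0k = 79.387 → ⌈·⌉ = 80
j=2: r + 1k = 252.269352… → ⌈·⌉ = 253
j=3: r + 2k = 425.151705… → ⌈·⌉ = 426
j=4: r + 3k = 598.034058… → ⌈·⌉ = 599
j=5: r + 4k = 770.916411… → ⌈·⌉ = 771
j=6: r + 5k = 943.798764… → ⌈·⌉ = 944
j=7: r + 6k = 1116.681117… → ⌈·⌉ = 1117
j=8: r + 7k = 1289.563470… → ⌈·⌉ = 1290
j=9: r + 8k = 1462.445823… → ⌈·⌉ = 1463
j=10: r + 9k = 1635.328176… → ⌈·⌉ = 1636
j=11: r + 10k = 1808.210529… → ⌈·⌉ = 1809
j=12: r + 11k = 1981.092882… → ⌈·⌉ = 1982
j=13: r + 12k = 2153.975235… → ⌈·⌉ = 2154
j=14: r + 13k = 2326.857588… → ⌈·⌉ = 2327
j=15: r + 14k = 2499.739941… → ⌈·⌉ = 2500
j=16: r + 15k = 2672.622294… → ⌈·⌉ = 2673
j=17: r + 16k = 2845.504647… → ⌈·⌉ = 2846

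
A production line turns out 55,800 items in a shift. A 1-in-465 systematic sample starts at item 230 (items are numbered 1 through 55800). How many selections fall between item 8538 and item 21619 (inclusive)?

k = 465
First selection ≥ 8538: 230 + ⌈(8538−230)/465⌉·465 = 230 + 18×465 = 8600
Last selection ≤ 21619: 230 + ⌊(21619−230)/465⌋·465 = 230 + 45×465 = 21155
Count = 45 − 18 + 1 = 28

28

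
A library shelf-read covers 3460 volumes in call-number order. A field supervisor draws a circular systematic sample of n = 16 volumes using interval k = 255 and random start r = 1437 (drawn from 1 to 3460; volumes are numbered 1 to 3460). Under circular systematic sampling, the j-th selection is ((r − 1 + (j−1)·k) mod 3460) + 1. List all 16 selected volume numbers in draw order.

Selection 1: 1437
Selection 2: 1437 + 255 = 1692
Selection 3: 1692 + 255 = 1947
Selection 4: 1947 + 255 = 2202
Selection 5: 2202 + 255 = 2457
Selection 6: 2457 + 255 = 2712
Selection 7: 2712 + 255 = 2967
Selection 8: 2967 + 255 = 3222
Selection 9: 3222 + 255 = 3477 → 3477 − 3460 = 17
Selection 10: 17 + 255 = 272
Selection 11: 272 + 255 = 527
Selection 12: 527 + 255 = 782
Selection 13: 782 + 255 = 1037
Selection 14: 1037 + 255 = 1292
Selection 15: 1292 + 255 = 1547
Selection 16: 1547 + 255 = 1802

1437, 1692, 1947, 2202, 2457, 2712, 2967, 3222, 17, 272, 527, 782, 1037, 1292, 1547, 1802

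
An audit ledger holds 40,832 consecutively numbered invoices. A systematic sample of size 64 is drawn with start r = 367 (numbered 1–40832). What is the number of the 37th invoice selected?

k = 40832/64 = 638
37th selection = r + (37−1)·k = 367 + 36×638 = 367 + 22968 = 23335

23335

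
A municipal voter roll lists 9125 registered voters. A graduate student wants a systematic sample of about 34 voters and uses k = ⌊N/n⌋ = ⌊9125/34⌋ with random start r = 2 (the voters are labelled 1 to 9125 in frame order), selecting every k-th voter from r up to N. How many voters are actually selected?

k = ⌊9125/34⌋ = 268
Achieved size = ⌊(9125 − 2)/268⌋ + 1 = ⌊9123/268⌋ + 1 = 34 + 1 = 35
(last selection: 2 + 34×268 = 9114 ≤ 9125; next would be 9382 > 9125)

35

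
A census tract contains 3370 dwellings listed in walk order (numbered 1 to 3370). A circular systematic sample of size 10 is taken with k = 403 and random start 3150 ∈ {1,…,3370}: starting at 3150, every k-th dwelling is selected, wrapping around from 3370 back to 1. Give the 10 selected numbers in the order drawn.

3150, 183, 586, 989, 1392, 1795, 2198, 2601, 3004, 37

Selection 1: 3150
Selection 2: 3150 + 403 = 3553 → 3553 − 3370 = 183
Selection 3: 183 + 403 = 586
Selection 4: 586 + 403 = 989
Selection 5: 989 + 403 = 1392
Selection 6: 1392 + 403 = 1795
Selection 7: 1795 + 403 = 2198
Selection 8: 2198 + 403 = 2601
Selection 9: 2601 + 403 = 3004
Selection 10: 3004 + 403 = 3407 → 3407 − 3370 = 37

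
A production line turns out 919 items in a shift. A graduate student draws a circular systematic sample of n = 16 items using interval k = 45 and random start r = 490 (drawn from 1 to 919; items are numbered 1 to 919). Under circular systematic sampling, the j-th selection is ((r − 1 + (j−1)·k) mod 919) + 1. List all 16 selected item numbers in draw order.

490, 535, 580, 625, 670, 715, 760, 805, 850, 895, 21, 66, 111, 156, 201, 246

Selection 1: 490
Selection 2: 490 + 45 = 535
Selection 3: 535 + 45 = 580
Selection 4: 580 + 45 = 625
Selection 5: 625 + 45 = 670
Selection 6: 670 + 45 = 715
Selection 7: 715 + 45 = 760
Selection 8: 760 + 45 = 805
Selection 9: 805 + 45 = 850
Selection 10: 850 + 45 = 895
Selection 11: 895 + 45 = 940 → 940 − 919 = 21
Selection 12: 21 + 45 = 66
Selection 13: 66 + 45 = 111
Selection 14: 111 + 45 = 156
Selection 15: 156 + 45 = 201
Selection 16: 201 + 45 = 246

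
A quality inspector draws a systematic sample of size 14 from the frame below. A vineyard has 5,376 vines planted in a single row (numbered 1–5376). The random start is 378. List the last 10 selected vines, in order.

1914, 2298, 2682, 3066, 3450, 3834, 4218, 4602, 4986, 5370

k = N/n = 5376/14 = 384
5th selection = 378 + 4×384 = 1914
6th: 1914 + 384 = 2298
7th: 2298 + 384 = 2682
8th: 2682 + 384 = 3066
9th: 3066 + 384 = 3450
10th: 3450 + 384 = 3834
11th: 3834 + 384 = 4218
12th: 4218 + 384 = 4602
13th: 4602 + 384 = 4986
14th: 4986 + 384 = 5370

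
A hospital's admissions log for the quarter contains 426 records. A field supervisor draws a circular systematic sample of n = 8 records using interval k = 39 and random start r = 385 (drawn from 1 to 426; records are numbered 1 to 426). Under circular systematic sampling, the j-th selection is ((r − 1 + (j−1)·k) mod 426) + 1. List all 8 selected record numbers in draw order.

Selection 1: 385
Selection 2: 385 + 39 = 424
Selection 3: 424 + 39 = 463 → 463 − 426 = 37
Selection 4: 37 + 39 = 76
Selection 5: 76 + 39 = 115
Selection 6: 115 + 39 = 154
Selection 7: 154 + 39 = 193
Selection 8: 193 + 39 = 232

385, 424, 37, 76, 115, 154, 193, 232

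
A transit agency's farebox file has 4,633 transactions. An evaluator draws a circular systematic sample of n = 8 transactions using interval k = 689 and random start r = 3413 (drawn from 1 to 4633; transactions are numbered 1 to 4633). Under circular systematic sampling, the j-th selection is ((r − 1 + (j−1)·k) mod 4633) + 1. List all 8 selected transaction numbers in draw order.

3413, 4102, 158, 847, 1536, 2225, 2914, 3603

Selection 1: 3413
Selection 2: 3413 + 689 = 4102
Selection 3: 4102 + 689 = 4791 → 4791 − 4633 = 158
Selection 4: 158 + 689 = 847
Selection 5: 847 + 689 = 1536
Selection 6: 1536 + 689 = 2225
Selection 7: 2225 + 689 = 2914
Selection 8: 2914 + 689 = 3603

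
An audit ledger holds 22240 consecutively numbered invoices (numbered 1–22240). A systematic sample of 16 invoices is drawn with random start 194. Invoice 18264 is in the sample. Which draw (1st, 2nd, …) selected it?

14

k = 22240/16 = 1390
position = (18264 − 194)/1390 + 1 = 18070/1390 + 1 = 13 + 1 = 14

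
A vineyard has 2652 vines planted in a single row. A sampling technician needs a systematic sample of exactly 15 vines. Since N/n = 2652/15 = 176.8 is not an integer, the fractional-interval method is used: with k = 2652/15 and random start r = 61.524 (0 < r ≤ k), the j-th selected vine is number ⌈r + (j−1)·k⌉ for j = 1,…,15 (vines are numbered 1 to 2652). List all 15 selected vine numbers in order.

62, 239, 416, 592, 769, 946, 1123, 1300, 1476, 1653, 1830, 2007, 2184, 2360, 2537

j=1: r + 0k = 61.524 → ⌈·⌉ = 62
j=2: r + 1k = 238.324 → ⌈·⌉ = 239
j=3: r + 2k = 415.124 → ⌈·⌉ = 416
j=4: r + 3k = 591.924 → ⌈·⌉ = 592
j=5: r + 4k = 768.724 → ⌈·⌉ = 769
j=6: r + 5k = 945.524 → ⌈·⌉ = 946
j=7: r + 6k = 1122.324 → ⌈·⌉ = 1123
j=8: r + 7k = 1299.124 → ⌈·⌉ = 1300
j=9: r + 8k = 1475.924 → ⌈·⌉ = 1476
j=10: r + 9k = 1652.724 → ⌈·⌉ = 1653
j=11: r + 10k = 1829.524 → ⌈·⌉ = 1830
j=12: r + 11k = 2006.324 → ⌈·⌉ = 2007
j=13: r + 12k = 2183.124 → ⌈·⌉ = 2184
j=14: r + 13k = 2359.924 → ⌈·⌉ = 2360
j=15: r + 14k = 2536.724 → ⌈·⌉ = 2537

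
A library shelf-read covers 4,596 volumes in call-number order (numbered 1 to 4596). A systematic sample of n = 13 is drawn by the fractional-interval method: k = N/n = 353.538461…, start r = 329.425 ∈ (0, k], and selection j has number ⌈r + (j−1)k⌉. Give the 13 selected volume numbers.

j=1: r + 0k = 329.425 → ⌈·⌉ = 330
j=2: r + 1k = 682.963461… → ⌈·⌉ = 683
j=3: r + 2k = 1036.501923… → ⌈·⌉ = 1037
j=4: r + 3k = 1390.040384… → ⌈·⌉ = 1391
j=5: r + 4k = 1743.578846… → ⌈·⌉ = 1744
j=6: r + 5k = 2097.117307… → ⌈·⌉ = 2098
j=7: r + 6k = 2450.655769… → ⌈·⌉ = 2451
j=8: r + 7k = 2804.194230… → ⌈·⌉ = 2805
j=9: r + 8k = 3157.732692… → ⌈·⌉ = 3158
j=10: r + 9k = 3511.271153… → ⌈·⌉ = 3512
j=11: r + 10k = 3864.809615… → ⌈·⌉ = 3865
j=12: r + 11k = 4218.348076… → ⌈·⌉ = 4219
j=13: r + 12k = 4571.886538… → ⌈·⌉ = 4572

330, 683, 1037, 1391, 1744, 2098, 2451, 2805, 3158, 3512, 3865, 4219, 4572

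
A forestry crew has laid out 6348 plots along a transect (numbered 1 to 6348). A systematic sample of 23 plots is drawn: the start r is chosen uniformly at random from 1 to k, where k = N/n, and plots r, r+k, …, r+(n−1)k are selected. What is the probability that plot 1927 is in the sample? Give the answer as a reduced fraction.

k = 6348/23 = 276.
Plot 1927 is selected iff r ≡ 1927 (mod 276); exactly one such r in {1,…,276}.
Inclusion probability = 1/276.

1/276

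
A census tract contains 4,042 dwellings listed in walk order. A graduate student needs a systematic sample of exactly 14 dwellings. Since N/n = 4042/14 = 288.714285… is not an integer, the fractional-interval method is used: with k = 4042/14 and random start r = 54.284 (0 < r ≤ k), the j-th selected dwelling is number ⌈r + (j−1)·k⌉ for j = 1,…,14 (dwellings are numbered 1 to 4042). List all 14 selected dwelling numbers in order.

55, 343, 632, 921, 1210, 1498, 1787, 2076, 2364, 2653, 2942, 3231, 3519, 3808

j=1: r + 0k = 54.284 → ⌈·⌉ = 55
j=2: r + 1k = 342.998285… → ⌈·⌉ = 343
j=3: r + 2k = 631.712571… → ⌈·⌉ = 632
j=4: r + 3k = 920.426857… → ⌈·⌉ = 921
j=5: r + 4k = 1209.141142… → ⌈·⌉ = 1210
j=6: r + 5k = 1497.855428… → ⌈·⌉ = 1498
j=7: r + 6k = 1786.569714… → ⌈·⌉ = 1787
j=8: r + 7k = 2075.284 → ⌈·⌉ = 2076
j=9: r + 8k = 2363.998285… → ⌈·⌉ = 2364
j=10: r + 9k = 2652.712571… → ⌈·⌉ = 2653
j=11: r + 10k = 2941.426857… → ⌈·⌉ = 2942
j=12: r + 11k = 3230.141142… → ⌈·⌉ = 3231
j=13: r + 12k = 3518.855428… → ⌈·⌉ = 3519
j=14: r + 13k = 3807.569714… → ⌈·⌉ = 3808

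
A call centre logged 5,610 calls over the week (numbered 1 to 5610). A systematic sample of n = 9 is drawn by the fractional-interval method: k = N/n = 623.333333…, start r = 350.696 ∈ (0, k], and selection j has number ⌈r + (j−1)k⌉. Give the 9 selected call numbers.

351, 975, 1598, 2221, 2845, 3468, 4091, 4715, 5338

j=1: r + 0k = 350.696 → ⌈·⌉ = 351
j=2: r + 1k = 974.029333… → ⌈·⌉ = 975
j=3: r + 2k = 1597.362666… → ⌈·⌉ = 1598
j=4: r + 3k = 2220.696 → ⌈·⌉ = 2221
j=5: r + 4k = 2844.029333… → ⌈·⌉ = 2845
j=6: r + 5k = 3467.362666… → ⌈·⌉ = 3468
j=7: r + 6k = 4090.696 → ⌈·⌉ = 4091
j=8: r + 7k = 4714.029333… → ⌈·⌉ = 4715
j=9: r + 8k = 5337.362666… → ⌈·⌉ = 5338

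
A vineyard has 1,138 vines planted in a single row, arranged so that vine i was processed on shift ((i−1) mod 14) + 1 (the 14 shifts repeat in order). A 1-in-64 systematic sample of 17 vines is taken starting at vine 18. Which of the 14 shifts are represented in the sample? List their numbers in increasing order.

Consecutive selections differ by k = 64, so their shift numbers differ by 64 mod 14 = 8.
gcd(64, 14) = 2, so the sample visits 14/2 = 7 distinct residues mod 14.
Start 18 is shift 4; the shifts hit are 2, 4, 6, 8, 10, 12, 14.

2, 4, 6, 8, 10, 12, 14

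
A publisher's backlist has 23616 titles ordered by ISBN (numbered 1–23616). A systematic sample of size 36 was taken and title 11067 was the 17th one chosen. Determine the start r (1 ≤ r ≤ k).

571

k = 23616/36 = 656
r = 11067 − (17−1)×656 = 11067 − 10496 = 571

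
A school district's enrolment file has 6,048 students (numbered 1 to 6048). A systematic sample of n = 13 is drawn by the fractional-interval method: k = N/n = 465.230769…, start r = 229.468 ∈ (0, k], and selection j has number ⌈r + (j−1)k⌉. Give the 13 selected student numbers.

230, 695, 1160, 1626, 2091, 2556, 3021, 3487, 3952, 4417, 4882, 5348, 5813

j=1: r + 0k = 229.468 → ⌈·⌉ = 230
j=2: r + 1k = 694.698769… → ⌈·⌉ = 695
j=3: r + 2k = 1159.929538… → ⌈·⌉ = 1160
j=4: r + 3k = 1625.160307… → ⌈·⌉ = 1626
j=5: r + 4k = 2090.391076… → ⌈·⌉ = 2091
j=6: r + 5k = 2555.621846… → ⌈·⌉ = 2556
j=7: r + 6k = 3020.852615… → ⌈·⌉ = 3021
j=8: r + 7k = 3486.083384… → ⌈·⌉ = 3487
j=9: r + 8k = 3951.314153… → ⌈·⌉ = 3952
j=10: r + 9k = 4416.544923… → ⌈·⌉ = 4417
j=11: r + 10k = 4881.775692… → ⌈·⌉ = 4882
j=12: r + 11k = 5347.006461… → ⌈·⌉ = 5348
j=13: r + 12k = 5812.237230… → ⌈·⌉ = 5813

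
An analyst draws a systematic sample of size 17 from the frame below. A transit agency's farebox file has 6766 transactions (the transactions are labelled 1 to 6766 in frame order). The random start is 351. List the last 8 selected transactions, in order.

k = N/n = 6766/17 = 398
10th selection = 351 + 9×398 = 3933
11th: 3933 + 398 = 4331
12th: 4331 + 398 = 4729
13th: 4729 + 398 = 5127
14th: 5127 + 398 = 5525
15th: 5525 + 398 = 5923
16th: 5923 + 398 = 6321
17th: 6321 + 398 = 6719

3933, 4331, 4729, 5127, 5525, 5923, 6321, 6719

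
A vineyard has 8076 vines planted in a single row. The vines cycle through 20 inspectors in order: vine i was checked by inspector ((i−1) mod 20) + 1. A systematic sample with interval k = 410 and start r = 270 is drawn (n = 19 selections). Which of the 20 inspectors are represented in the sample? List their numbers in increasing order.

Consecutive selections differ by k = 410, so their inspector numbers differ by 410 mod 20 = 10.
gcd(410, 20) = 10, so the sample visits 20/10 = 2 distinct residues mod 20.
Start 270 is inspector 10; the inspectors hit are 10, 20.

10, 20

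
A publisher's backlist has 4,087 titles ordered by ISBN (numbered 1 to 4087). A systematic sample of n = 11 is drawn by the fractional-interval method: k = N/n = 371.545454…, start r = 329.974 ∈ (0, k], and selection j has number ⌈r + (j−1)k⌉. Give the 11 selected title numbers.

330, 702, 1074, 1445, 1817, 2188, 2560, 2931, 3303, 3674, 4046

j=1: r + 0k = 329.974 → ⌈·⌉ = 330
j=2: r + 1k = 701.519454… → ⌈·⌉ = 702
j=3: r + 2k = 1073.064909… → ⌈·⌉ = 1074
j=4: r + 3k = 1444.610363… → ⌈·⌉ = 1445
j=5: r + 4k = 1816.155818… → ⌈·⌉ = 1817
j=6: r + 5k = 2187.701272… → ⌈·⌉ = 2188
j=7: r + 6k = 2559.246727… → ⌈·⌉ = 2560
j=8: r + 7k = 2930.792181… → ⌈·⌉ = 2931
j=9: r + 8k = 3302.337636… → ⌈·⌉ = 3303
j=10: r + 9k = 3673.883090… → ⌈·⌉ = 3674
j=11: r + 10k = 4045.428545… → ⌈·⌉ = 4046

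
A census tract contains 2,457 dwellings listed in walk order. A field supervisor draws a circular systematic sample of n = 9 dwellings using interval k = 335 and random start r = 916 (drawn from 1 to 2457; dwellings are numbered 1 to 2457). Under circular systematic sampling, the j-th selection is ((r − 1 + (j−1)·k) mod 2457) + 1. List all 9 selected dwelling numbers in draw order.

Selection 1: 916
Selection 2: 916 + 335 = 1251
Selection 3: 1251 + 335 = 1586
Selection 4: 1586 + 335 = 1921
Selection 5: 1921 + 335 = 2256
Selection 6: 2256 + 335 = 2591 → 2591 − 2457 = 134
Selection 7: 134 + 335 = 469
Selection 8: 469 + 335 = 804
Selection 9: 804 + 335 = 1139

916, 1251, 1586, 1921, 2256, 134, 469, 804, 1139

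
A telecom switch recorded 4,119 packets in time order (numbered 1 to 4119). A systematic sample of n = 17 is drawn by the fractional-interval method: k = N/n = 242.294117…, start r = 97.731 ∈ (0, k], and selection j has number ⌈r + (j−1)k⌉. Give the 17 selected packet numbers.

j=1: r + 0k = 97.731 → ⌈·⌉ = 98
j=2: r + 1k = 340.025117… → ⌈·⌉ = 341
j=3: r + 2k = 582.319235… → ⌈·⌉ = 583
j=4: r + 3k = 824.613352… → ⌈·⌉ = 825
j=5: r + 4k = 1066.907470… → ⌈·⌉ = 1067
j=6: r + 5k = 1309.201588… → ⌈·⌉ = 1310
j=7: r + 6k = 1551.495705… → ⌈·⌉ = 1552
j=8: r + 7k = 1793.789823… → ⌈·⌉ = 1794
j=9: r + 8k = 2036.083941… → ⌈·⌉ = 2037
j=10: r + 9k = 2278.378058… → ⌈·⌉ = 2279
j=11: r + 10k = 2520.672176… → ⌈·⌉ = 2521
j=12: r + 11k = 2762.966294… → ⌈·⌉ = 2763
j=13: r + 12k = 3005.260411… → ⌈·⌉ = 3006
j=14: r + 13k = 3247.554529… → ⌈·⌉ = 3248
j=15: r + 14k = 3489.848647… → ⌈·⌉ = 3490
j=16: r + 15k = 3732.142764… → ⌈·⌉ = 3733
j=17: r + 16k = 3974.436882… → ⌈·⌉ = 3975

98, 341, 583, 825, 1067, 1310, 1552, 1794, 2037, 2279, 2521, 2763, 3006, 3248, 3490, 3733, 3975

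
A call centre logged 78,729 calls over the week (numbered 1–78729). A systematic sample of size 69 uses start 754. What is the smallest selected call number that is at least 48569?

k = 78729/69 = 1141
Steps past start: ⌈(48569 − 754)/1141⌉ = ⌈47815/1141⌉ = 42
Selected call: 754 + 42×1141 = 48676

48676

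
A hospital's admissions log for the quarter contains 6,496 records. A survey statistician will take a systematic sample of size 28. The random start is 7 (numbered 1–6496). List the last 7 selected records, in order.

4879, 5111, 5343, 5575, 5807, 6039, 6271

k = N/n = 6496/28 = 232
22nd selection = 7 + 21×232 = 4879
23rd: 4879 + 232 = 5111
24th: 5111 + 232 = 5343
25th: 5343 + 232 = 5575
26th: 5575 + 232 = 5807
27th: 5807 + 232 = 6039
28th: 6039 + 232 = 6271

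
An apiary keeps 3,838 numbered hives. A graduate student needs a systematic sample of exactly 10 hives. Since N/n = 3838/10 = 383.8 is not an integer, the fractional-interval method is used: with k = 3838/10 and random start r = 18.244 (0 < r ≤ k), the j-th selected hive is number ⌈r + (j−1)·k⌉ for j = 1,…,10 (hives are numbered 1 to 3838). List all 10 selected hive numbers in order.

19, 403, 786, 1170, 1554, 1938, 2322, 2705, 3089, 3473

j=1: r + 0k = 18.244 → ⌈·⌉ = 19
j=2: r + 1k = 402.044 → ⌈·⌉ = 403
j=3: r + 2k = 785.844 → ⌈·⌉ = 786
j=4: r + 3k = 1169.644 → ⌈·⌉ = 1170
j=5: r + 4k = 1553.444 → ⌈·⌉ = 1554
j=6: r + 5k = 1937.244 → ⌈·⌉ = 1938
j=7: r + 6k = 2321.044 → ⌈·⌉ = 2322
j=8: r + 7k = 2704.844 → ⌈·⌉ = 2705
j=9: r + 8k = 3088.644 → ⌈·⌉ = 3089
j=10: r + 9k = 3472.444 → ⌈·⌉ = 3473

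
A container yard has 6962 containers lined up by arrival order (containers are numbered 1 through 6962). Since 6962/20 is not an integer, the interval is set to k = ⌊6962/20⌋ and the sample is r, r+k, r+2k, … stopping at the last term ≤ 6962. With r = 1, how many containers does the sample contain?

21

k = ⌊6962/20⌋ = 348
Achieved size = ⌊(6962 − 1)/348⌋ + 1 = ⌊6961/348⌋ + 1 = 20 + 1 = 21
(last selection: 1 + 20×348 = 6961 ≤ 6962; next would be 7309 > 6962)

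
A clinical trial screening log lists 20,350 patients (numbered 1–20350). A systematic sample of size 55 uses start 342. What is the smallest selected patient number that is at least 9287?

k = 20350/55 = 370
Steps past start: ⌈(9287 − 342)/370⌉ = ⌈8945/370⌉ = 25
Selected patient: 342 + 25×370 = 9592

9592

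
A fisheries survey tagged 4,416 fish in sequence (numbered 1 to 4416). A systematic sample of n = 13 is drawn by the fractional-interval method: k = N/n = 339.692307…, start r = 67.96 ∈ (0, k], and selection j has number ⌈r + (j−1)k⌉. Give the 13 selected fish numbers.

68, 408, 748, 1088, 1427, 1767, 2107, 2446, 2786, 3126, 3465, 3805, 4145

j=1: r + 0k = 67.96 → ⌈·⌉ = 68
j=2: r + 1k = 407.652307… → ⌈·⌉ = 408
j=3: r + 2k = 747.344615… → ⌈·⌉ = 748
j=4: r + 3k = 1087.036923… → ⌈·⌉ = 1088
j=5: r + 4k = 1426.729230… → ⌈·⌉ = 1427
j=6: r + 5k = 1766.421538… → ⌈·⌉ = 1767
j=7: r + 6k = 2106.113846… → ⌈·⌉ = 2107
j=8: r + 7k = 2445.806153… → ⌈·⌉ = 2446
j=9: r + 8k = 2785.498461… → ⌈·⌉ = 2786
j=10: r + 9k = 3125.190769… → ⌈·⌉ = 3126
j=11: r + 10k = 3464.883076… → ⌈·⌉ = 3465
j=12: r + 11k = 3804.575384… → ⌈·⌉ = 3805
j=13: r + 12k = 4144.267692… → ⌈·⌉ = 4145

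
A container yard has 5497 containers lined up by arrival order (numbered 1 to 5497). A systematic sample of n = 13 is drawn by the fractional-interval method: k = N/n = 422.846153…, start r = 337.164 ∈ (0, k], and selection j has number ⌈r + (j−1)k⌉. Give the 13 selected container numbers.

338, 761, 1183, 1606, 2029, 2452, 2875, 3298, 3720, 4143, 4566, 4989, 5412

j=1: r + 0k = 337.164 → ⌈·⌉ = 338
j=2: r + 1k = 760.010153… → ⌈·⌉ = 761
j=3: r + 2k = 1182.856307… → ⌈·⌉ = 1183
j=4: r + 3k = 1605.702461… → ⌈·⌉ = 1606
j=5: r + 4k = 2028.548615… → ⌈·⌉ = 2029
j=6: r + 5k = 2451.394769… → ⌈·⌉ = 2452
j=7: r + 6k = 2874.240923… → ⌈·⌉ = 2875
j=8: r + 7k = 3297.087076… → ⌈·⌉ = 3298
j=9: r + 8k = 3719.933230… → ⌈·⌉ = 3720
j=10: r + 9k = 4142.779384… → ⌈·⌉ = 4143
j=11: r + 10k = 4565.625538… → ⌈·⌉ = 4566
j=12: r + 11k = 4988.471692… → ⌈·⌉ = 4989
j=13: r + 12k = 5411.317846… → ⌈·⌉ = 5412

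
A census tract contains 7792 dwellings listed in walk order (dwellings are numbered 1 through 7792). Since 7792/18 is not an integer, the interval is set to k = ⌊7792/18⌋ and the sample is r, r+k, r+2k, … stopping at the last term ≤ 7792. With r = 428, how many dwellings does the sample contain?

k = ⌊7792/18⌋ = 432
Achieved size = ⌊(7792 − 428)/432⌋ + 1 = ⌊7364/432⌋ + 1 = 17 + 1 = 18
(last selection: 428 + 17×432 = 7772 ≤ 7792; next would be 8204 > 7792)

18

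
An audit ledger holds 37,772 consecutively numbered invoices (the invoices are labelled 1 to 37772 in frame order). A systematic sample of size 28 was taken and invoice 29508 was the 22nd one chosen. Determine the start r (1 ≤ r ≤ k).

k = 37772/28 = 1349
r = 29508 − (22−1)×1349 = 29508 − 28329 = 1179

1179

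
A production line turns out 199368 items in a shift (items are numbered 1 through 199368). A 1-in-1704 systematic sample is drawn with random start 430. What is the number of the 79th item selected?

k = 1704
79th selection = r + (79−1)·k = 430 + 78×1704 = 430 + 132912 = 133342

133342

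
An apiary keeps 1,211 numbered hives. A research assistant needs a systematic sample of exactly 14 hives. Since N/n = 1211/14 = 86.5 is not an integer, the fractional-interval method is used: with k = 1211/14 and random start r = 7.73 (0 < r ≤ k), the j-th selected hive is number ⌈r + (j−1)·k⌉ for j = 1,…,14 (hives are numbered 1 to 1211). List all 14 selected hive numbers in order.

8, 95, 181, 268, 354, 441, 527, 614, 700, 787, 873, 960, 1046, 1133

j=1: r + 0k = 7.73 → ⌈·⌉ = 8
j=2: r + 1k = 94.23 → ⌈·⌉ = 95
j=3: r + 2k = 180.73 → ⌈·⌉ = 181
j=4: r + 3k = 267.23 → ⌈·⌉ = 268
j=5: r + 4k = 353.73 → ⌈·⌉ = 354
j=6: r + 5k = 440.23 → ⌈·⌉ = 441
j=7: r + 6k = 526.73 → ⌈·⌉ = 527
j=8: r + 7k = 613.23 → ⌈·⌉ = 614
j=9: r + 8k = 699.73 → ⌈·⌉ = 700
j=10: r + 9k = 786.23 → ⌈·⌉ = 787
j=11: r + 10k = 872.73 → ⌈·⌉ = 873
j=12: r + 11k = 959.23 → ⌈·⌉ = 960
j=13: r + 12k = 1045.73 → ⌈·⌉ = 1046
j=14: r + 13k = 1132.23 → ⌈·⌉ = 1133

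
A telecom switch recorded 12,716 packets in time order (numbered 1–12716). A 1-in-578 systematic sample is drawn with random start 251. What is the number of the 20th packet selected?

k = 578
20th selection = r + (20−1)·k = 251 + 19×578 = 251 + 10982 = 11233

11233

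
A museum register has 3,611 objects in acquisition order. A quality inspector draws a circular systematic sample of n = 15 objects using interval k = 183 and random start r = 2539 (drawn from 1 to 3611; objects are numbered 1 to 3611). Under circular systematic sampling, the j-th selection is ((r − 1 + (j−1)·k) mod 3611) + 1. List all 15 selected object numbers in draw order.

Selection 1: 2539
Selection 2: 2539 + 183 = 2722
Selection 3: 2722 + 183 = 2905
Selection 4: 2905 + 183 = 3088
Selection 5: 3088 + 183 = 3271
Selection 6: 3271 + 183 = 3454
Selection 7: 3454 + 183 = 3637 → 3637 − 3611 = 26
Selection 8: 26 + 183 = 209
Selection 9: 209 + 183 = 392
Selection 10: 392 + 183 = 575
Selection 11: 575 + 183 = 758
Selection 12: 758 + 183 = 941
Selection 13: 941 + 183 = 1124
Selection 14: 1124 + 183 = 1307
Selection 15: 1307 + 183 = 1490

2539, 2722, 2905, 3088, 3271, 3454, 26, 209, 392, 575, 758, 941, 1124, 1307, 1490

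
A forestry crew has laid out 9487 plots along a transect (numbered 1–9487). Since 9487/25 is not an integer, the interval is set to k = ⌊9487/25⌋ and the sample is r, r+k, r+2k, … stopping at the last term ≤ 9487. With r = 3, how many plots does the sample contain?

k = ⌊9487/25⌋ = 379
Achieved size = ⌊(9487 − 3)/379⌋ + 1 = ⌊9484/379⌋ + 1 = 25 + 1 = 26
(last selection: 3 + 25×379 = 9478 ≤ 9487; next would be 9857 > 9487)

26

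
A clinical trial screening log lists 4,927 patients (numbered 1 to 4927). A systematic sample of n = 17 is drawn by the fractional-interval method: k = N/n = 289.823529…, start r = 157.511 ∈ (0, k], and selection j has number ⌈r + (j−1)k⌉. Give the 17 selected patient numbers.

j=1: r + 0k = 157.511 → ⌈·⌉ = 158
j=2: r + 1k = 447.334529… → ⌈·⌉ = 448
j=3: r + 2k = 737.158058… → ⌈·⌉ = 738
j=4: r + 3k = 1026.981588… → ⌈·⌉ = 1027
j=5: r + 4k = 1316.805117… → ⌈·⌉ = 1317
j=6: r + 5k = 1606.628647… → ⌈·⌉ = 1607
j=7: r + 6k = 1896.452176… → ⌈·⌉ = 1897
j=8: r + 7k = 2186.275705… → ⌈·⌉ = 2187
j=9: r + 8k = 2476.099235… → ⌈·⌉ = 2477
j=10: r + 9k = 2765.922764… → ⌈·⌉ = 2766
j=11: r + 10k = 3055.746294… → ⌈·⌉ = 3056
j=12: r + 11k = 3345.569823… → ⌈·⌉ = 3346
j=13: r + 12k = 3635.393352… → ⌈·⌉ = 3636
j=14: r + 13k = 3925.216882… → ⌈·⌉ = 3926
j=15: r + 14k = 4215.040411… → ⌈·⌉ = 4216
j=16: r + 15k = 4504.863941… → ⌈·⌉ = 4505
j=17: r + 16k = 4794.687470… → ⌈·⌉ = 4795

158, 448, 738, 1027, 1317, 1607, 1897, 2187, 2477, 2766, 3056, 3346, 3636, 3926, 4216, 4505, 4795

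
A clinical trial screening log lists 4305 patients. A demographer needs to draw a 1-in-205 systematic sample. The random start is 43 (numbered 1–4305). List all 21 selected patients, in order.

43, 248, 453, 658, 863, 1068, 1273, 1478, 1683, 1888, 2093, 2298, 2503, 2708, 2913, 3118, 3323, 3528, 3733, 3938, 4143

patient 1: 43
patient 2: 43 + 205 = 248
patient 3: 248 + 205 = 453
patient 4: 453 + 205 = 658
patient 5: 658 + 205 = 863
patient 6: 863 + 205 = 1068
patient 7: 1068 + 205 = 1273
patient 8: 1273 + 205 = 1478
patient 9: 1478 + 205 = 1683
patient 10: 1683 + 205 = 1888
patient 11: 1888 + 205 = 2093
patient 12: 2093 + 205 = 2298
patient 13: 2298 + 205 = 2503
patient 14: 2503 + 205 = 2708
patient 15: 2708 + 205 = 2913
patient 16: 2913 + 205 = 3118
patient 17: 3118 + 205 = 3323
patient 18: 3323 + 205 = 3528
patient 19: 3528 + 205 = 3733
patient 20: 3733 + 205 = 3938
patient 21: 3938 + 205 = 4143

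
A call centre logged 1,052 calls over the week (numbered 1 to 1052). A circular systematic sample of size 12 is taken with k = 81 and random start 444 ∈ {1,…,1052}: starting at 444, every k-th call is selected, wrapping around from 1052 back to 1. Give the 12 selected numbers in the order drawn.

444, 525, 606, 687, 768, 849, 930, 1011, 40, 121, 202, 283

Selection 1: 444
Selection 2: 444 + 81 = 525
Selection 3: 525 + 81 = 606
Selection 4: 606 + 81 = 687
Selection 5: 687 + 81 = 768
Selection 6: 768 + 81 = 849
Selection 7: 849 + 81 = 930
Selection 8: 930 + 81 = 1011
Selection 9: 1011 + 81 = 1092 → 1092 − 1052 = 40
Selection 10: 40 + 81 = 121
Selection 11: 121 + 81 = 202
Selection 12: 202 + 81 = 283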